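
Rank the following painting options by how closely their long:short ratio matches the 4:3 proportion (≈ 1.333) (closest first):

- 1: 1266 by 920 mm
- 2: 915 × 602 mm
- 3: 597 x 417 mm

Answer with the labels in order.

1, 3, 2

1: 1266/920 ≈ 1.376 → |1.376 − 1.333| = 0.043
2: 915/602 ≈ 1.520 → |1.520 − 1.333| = 0.187
3: 597/417 ≈ 1.432 → |1.432 − 1.333| = 0.099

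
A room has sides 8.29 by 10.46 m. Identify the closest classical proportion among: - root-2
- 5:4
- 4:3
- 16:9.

5:4

Ratio = 10.46 / 8.29 ≈ 1.262.
Distances: root-2 1.414 (Δ 0.152); 5:4 1.250 (Δ 0.012); 4:3 1.333 (Δ 0.071); 16:9 1.778 (Δ 0.516).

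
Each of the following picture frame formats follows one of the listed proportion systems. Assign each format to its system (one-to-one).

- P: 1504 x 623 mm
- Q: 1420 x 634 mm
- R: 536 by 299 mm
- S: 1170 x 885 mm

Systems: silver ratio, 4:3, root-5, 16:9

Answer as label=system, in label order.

P=silver ratio, Q=root-5, R=16:9, S=4:3

P = 1504/623 ≈ 2.414 → silver ratio (2.414)
Q = 1420/634 ≈ 2.240 → root-5 (2.236)
R = 536/299 ≈ 1.793 → 16:9 (1.778)
S = 1170/885 ≈ 1.322 → 4:3 (1.333)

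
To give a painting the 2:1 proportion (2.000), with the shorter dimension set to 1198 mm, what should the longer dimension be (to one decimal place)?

2:1 = 2.00000.
Longer side = 1198 × 2.00000 ≈ 2396.000 → 2396.0 mm.

2396.0 mm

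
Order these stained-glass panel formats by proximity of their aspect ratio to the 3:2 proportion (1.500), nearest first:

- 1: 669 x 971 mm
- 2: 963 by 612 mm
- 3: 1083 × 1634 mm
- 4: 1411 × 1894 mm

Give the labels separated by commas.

3, 1, 2, 4

1: 971/669 ≈ 1.451 → |1.451 − 1.500| = 0.049
2: 963/612 ≈ 1.574 → |1.574 − 1.500| = 0.074
3: 1634/1083 ≈ 1.509 → |1.509 − 1.500| = 0.009
4: 1894/1411 ≈ 1.342 → |1.342 − 1.500| = 0.158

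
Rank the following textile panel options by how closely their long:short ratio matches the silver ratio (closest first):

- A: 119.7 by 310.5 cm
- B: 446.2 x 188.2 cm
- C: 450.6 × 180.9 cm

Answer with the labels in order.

A: 310.5/119.7 ≈ 2.594 → |2.594 − 2.414| = 0.180
B: 446.2/188.2 ≈ 2.371 → |2.371 − 2.414| = 0.043
C: 450.6/180.9 ≈ 2.491 → |2.491 − 2.414| = 0.077

B, C, A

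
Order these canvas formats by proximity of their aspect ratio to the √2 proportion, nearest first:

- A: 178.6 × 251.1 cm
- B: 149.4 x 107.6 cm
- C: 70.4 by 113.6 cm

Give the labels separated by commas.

A, B, C

Ratios: A = 251.1 / 178.6 ≈ 1.406; B = 149.4 / 107.6 ≈ 1.388; C = 113.6 / 70.4 ≈ 1.614.
|Δ from 1.414|: A 0.008; B 0.026; C 0.200.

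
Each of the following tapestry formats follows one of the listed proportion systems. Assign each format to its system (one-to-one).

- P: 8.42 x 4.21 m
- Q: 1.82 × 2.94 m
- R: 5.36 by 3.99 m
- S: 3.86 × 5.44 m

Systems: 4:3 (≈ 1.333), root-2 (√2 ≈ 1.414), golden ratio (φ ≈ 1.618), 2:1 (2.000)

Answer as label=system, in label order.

P=2:1, Q=golden ratio, R=4:3, S=root-2

P = 8.42/4.21 ≈ 2.000 → 2:1 (2.000)
Q = 2.94/1.82 ≈ 1.615 → golden ratio (1.618)
R = 5.36/3.99 ≈ 1.343 → 4:3 (1.333)
S = 5.44/3.86 ≈ 1.409 → root-2 (1.414)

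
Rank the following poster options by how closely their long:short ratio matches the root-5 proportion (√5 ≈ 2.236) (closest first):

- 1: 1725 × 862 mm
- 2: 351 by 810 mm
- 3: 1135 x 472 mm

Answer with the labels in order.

2, 3, 1

Ratios: 1 = 1725 / 862 ≈ 2.001; 2 = 810 / 351 ≈ 2.308; 3 = 1135 / 472 ≈ 2.405.
|Δ from 2.236|: 1 0.235; 2 0.072; 3 0.169.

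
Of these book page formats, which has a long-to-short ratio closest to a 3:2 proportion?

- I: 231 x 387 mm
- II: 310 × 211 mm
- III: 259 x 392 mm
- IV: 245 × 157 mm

Ratios (long/short): I ≈ 1.675; II ≈ 1.469; III ≈ 1.514; IV ≈ 1.561.
3:2 ≈ 1.500; option III is nearest (Δ 0.014).

III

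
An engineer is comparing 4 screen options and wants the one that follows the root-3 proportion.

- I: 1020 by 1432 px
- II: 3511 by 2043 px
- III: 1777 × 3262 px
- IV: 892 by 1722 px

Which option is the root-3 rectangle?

II

Target root-3 ≈ 1.732.
I: 1.404 (Δ0.328)  II: 1.719 (Δ0.013)  III: 1.836 (Δ0.104)  IV: 1.930 (Δ0.198)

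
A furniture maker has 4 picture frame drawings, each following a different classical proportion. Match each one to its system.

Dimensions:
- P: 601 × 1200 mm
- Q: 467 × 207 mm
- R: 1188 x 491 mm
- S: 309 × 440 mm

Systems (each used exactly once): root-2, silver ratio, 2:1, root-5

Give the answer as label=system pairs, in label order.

Ratios: P ≈ 1.997; Q ≈ 2.256; R ≈ 2.420; S ≈ 1.424.
Targets: root-2 ≈ 1.414; silver ratio ≈ 2.414; 2:1 ≈ 2.000; root-5 ≈ 2.236.

P=2:1, Q=root-5, R=silver ratio, S=root-2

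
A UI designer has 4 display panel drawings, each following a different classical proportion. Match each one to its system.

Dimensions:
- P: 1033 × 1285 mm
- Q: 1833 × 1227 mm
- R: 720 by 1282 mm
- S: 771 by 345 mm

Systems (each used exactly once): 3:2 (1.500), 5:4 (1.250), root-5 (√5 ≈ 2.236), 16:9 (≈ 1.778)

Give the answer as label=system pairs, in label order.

P = 1285/1033 ≈ 1.244 → 5:4 (1.250)
Q = 1833/1227 ≈ 1.494 → 3:2 (1.500)
R = 1282/720 ≈ 1.781 → 16:9 (1.778)
S = 771/345 ≈ 2.235 → root-5 (2.236)

P=5:4, Q=3:2, R=16:9, S=root-5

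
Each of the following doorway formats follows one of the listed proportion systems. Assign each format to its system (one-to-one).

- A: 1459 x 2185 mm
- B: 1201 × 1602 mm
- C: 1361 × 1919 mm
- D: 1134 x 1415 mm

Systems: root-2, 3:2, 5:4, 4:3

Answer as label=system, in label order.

A = 2185/1459 ≈ 1.498 → 3:2 (1.500)
B = 1602/1201 ≈ 1.334 → 4:3 (1.333)
C = 1919/1361 ≈ 1.410 → root-2 (1.414)
D = 1415/1134 ≈ 1.248 → 5:4 (1.250)

A=3:2, B=4:3, C=root-2, D=5:4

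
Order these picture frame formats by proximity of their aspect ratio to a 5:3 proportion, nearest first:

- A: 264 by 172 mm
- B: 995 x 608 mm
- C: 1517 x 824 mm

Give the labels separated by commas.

A: 264/172 ≈ 1.535 → |1.535 − 1.667| = 0.132
B: 995/608 ≈ 1.637 → |1.637 − 1.667| = 0.030
C: 1517/824 ≈ 1.841 → |1.841 − 1.667| = 0.174

B, A, C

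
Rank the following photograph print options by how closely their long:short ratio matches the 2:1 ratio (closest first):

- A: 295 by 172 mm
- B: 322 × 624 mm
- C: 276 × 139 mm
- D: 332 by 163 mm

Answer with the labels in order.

C, D, B, A

A: 295/172 ≈ 1.715 → |1.715 − 2.000| = 0.285
B: 624/322 ≈ 1.938 → |1.938 − 2.000| = 0.062
C: 276/139 ≈ 1.986 → |1.986 − 2.000| = 0.014
D: 332/163 ≈ 2.037 → |2.037 − 2.000| = 0.037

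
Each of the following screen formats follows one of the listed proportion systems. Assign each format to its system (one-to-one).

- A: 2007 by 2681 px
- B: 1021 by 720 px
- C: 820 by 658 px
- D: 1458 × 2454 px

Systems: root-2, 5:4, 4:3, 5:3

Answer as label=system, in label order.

Ratios: A ≈ 1.336; B ≈ 1.418; C ≈ 1.246; D ≈ 1.683.
Targets: root-2 ≈ 1.414; 5:4 ≈ 1.250; 4:3 ≈ 1.333; 5:3 ≈ 1.667.

A=4:3, B=root-2, C=5:4, D=5:3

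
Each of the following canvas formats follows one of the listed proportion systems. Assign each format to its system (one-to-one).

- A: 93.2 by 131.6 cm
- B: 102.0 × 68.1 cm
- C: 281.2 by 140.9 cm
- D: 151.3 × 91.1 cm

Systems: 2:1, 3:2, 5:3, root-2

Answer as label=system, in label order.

A=root-2, B=3:2, C=2:1, D=5:3

Ratios: A ≈ 1.412; B ≈ 1.498; C ≈ 1.996; D ≈ 1.661.
Targets: 2:1 ≈ 2.000; 3:2 ≈ 1.500; 5:3 ≈ 1.667; root-2 ≈ 1.414.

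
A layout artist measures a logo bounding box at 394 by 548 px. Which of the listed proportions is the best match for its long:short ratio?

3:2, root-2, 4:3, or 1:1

root-2

Ratio = 548 / 394 ≈ 1.391.
Distances: 3:2 1.500 (Δ 0.109); root-2 1.414 (Δ 0.023); 4:3 1.333 (Δ 0.058); 1:1 1.000 (Δ 0.391).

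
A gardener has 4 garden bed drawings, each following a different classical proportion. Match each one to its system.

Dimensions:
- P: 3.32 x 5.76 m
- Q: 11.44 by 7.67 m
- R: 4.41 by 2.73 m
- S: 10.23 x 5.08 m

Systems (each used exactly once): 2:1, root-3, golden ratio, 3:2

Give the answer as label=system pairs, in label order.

P=root-3, Q=3:2, R=golden ratio, S=2:1

P = 5.76/3.32 ≈ 1.735 → root-3 (1.732)
Q = 11.44/7.67 ≈ 1.492 → 3:2 (1.500)
R = 4.41/2.73 ≈ 1.615 → golden ratio (1.618)
S = 10.23/5.08 ≈ 2.014 → 2:1 (2.000)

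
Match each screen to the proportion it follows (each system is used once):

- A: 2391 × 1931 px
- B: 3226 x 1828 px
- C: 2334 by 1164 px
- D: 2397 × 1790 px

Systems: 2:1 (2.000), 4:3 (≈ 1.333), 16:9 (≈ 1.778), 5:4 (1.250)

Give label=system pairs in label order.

A=5:4, B=16:9, C=2:1, D=4:3

A = 2391/1931 ≈ 1.238 → 5:4 (1.250)
B = 3226/1828 ≈ 1.765 → 16:9 (1.778)
C = 2334/1164 ≈ 2.005 → 2:1 (2.000)
D = 2397/1790 ≈ 1.339 → 4:3 (1.333)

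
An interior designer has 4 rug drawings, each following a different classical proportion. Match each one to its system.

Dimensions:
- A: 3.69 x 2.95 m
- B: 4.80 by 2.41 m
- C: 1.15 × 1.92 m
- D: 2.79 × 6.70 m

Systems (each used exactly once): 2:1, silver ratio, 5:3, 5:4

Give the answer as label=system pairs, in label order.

A=5:4, B=2:1, C=5:3, D=silver ratio

A = 3.69/2.95 ≈ 1.251 → 5:4 (1.250)
B = 4.80/2.41 ≈ 1.992 → 2:1 (2.000)
C = 1.92/1.15 ≈ 1.670 → 5:3 (1.667)
D = 6.70/2.79 ≈ 2.401 → silver ratio (2.414)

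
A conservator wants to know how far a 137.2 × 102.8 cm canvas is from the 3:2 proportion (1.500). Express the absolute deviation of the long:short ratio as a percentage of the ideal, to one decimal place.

Ratio = 137.2 / 102.8 ≈ 1.3346.
Ideal 3:2 = 1.5000. |1.3346 − 1.5000| / 1.5000 ≈ 11.03% → 11.0%.

11.0%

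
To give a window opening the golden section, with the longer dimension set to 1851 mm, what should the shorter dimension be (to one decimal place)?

golden ratio ≈ 1.61803.
Shorter side = 1851 ÷ 1.61803 ≈ 1143.984 → 1144.0 mm.

1144.0 mm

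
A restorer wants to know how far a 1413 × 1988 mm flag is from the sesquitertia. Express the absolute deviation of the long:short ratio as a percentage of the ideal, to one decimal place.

5.5%

Ratio = 1988 / 1413 ≈ 1.4069.
Ideal 4:3 ≈ 1.3333. |1.4069 − 1.3333| / 1.3333 ≈ 5.52% → 5.5%.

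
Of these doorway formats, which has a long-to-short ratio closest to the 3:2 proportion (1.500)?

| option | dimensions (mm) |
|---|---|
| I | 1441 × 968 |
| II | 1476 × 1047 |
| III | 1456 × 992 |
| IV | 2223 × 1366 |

Ratios (long/short): I ≈ 1.489; II ≈ 1.410; III ≈ 1.468; IV ≈ 1.627.
3:2 ≈ 1.500; option I is nearest (Δ 0.011).

I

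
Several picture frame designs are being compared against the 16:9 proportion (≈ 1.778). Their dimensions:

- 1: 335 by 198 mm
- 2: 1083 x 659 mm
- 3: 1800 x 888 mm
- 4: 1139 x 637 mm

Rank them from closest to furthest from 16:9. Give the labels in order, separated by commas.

4, 1, 2, 3

1: 335/198 ≈ 1.692 → |1.692 − 1.778| = 0.086
2: 1083/659 ≈ 1.643 → |1.643 − 1.778| = 0.135
3: 1800/888 ≈ 2.027 → |2.027 − 1.778| = 0.249
4: 1139/637 ≈ 1.788 → |1.788 − 1.778| = 0.010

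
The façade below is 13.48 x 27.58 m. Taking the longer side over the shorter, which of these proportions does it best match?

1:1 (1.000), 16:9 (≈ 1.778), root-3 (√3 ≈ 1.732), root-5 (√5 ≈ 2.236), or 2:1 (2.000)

27.58/13.48 ≈ 2.046. Nearest candidates are 2:1 (2.000, off by 0.046) and root-5 (2.236, off by 0.190).

2:1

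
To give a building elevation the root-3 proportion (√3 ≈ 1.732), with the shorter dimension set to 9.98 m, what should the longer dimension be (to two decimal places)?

17.29 m

root-3 ≈ 1.73205.
Longer side = 9.98 × 1.73205 ≈ 17.2859 → 17.29 m.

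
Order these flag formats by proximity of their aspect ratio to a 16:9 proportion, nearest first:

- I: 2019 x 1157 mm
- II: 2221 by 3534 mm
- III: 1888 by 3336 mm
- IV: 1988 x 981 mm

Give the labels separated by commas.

I: 2019/1157 ≈ 1.745 → |1.745 − 1.778| = 0.033
II: 3534/2221 ≈ 1.591 → |1.591 − 1.778| = 0.187
III: 3336/1888 ≈ 1.767 → |1.767 − 1.778| = 0.011
IV: 1988/981 ≈ 2.027 → |2.027 − 1.778| = 0.249

III, I, II, IV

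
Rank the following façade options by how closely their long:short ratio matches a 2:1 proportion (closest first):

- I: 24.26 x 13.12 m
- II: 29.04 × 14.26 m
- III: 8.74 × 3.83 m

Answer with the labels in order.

I: 24.26/13.12 ≈ 1.849 → |1.849 − 2.000| = 0.151
II: 29.04/14.26 ≈ 2.036 → |2.036 − 2.000| = 0.036
III: 8.74/3.83 ≈ 2.282 → |2.282 − 2.000| = 0.282

II, I, III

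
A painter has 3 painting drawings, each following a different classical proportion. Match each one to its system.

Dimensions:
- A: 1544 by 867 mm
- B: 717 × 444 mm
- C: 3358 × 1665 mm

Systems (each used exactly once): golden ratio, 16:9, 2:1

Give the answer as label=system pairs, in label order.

A=16:9, B=golden ratio, C=2:1

A = 1544/867 ≈ 1.781 → 16:9 (1.778)
B = 717/444 ≈ 1.615 → golden ratio (1.618)
C = 3358/1665 ≈ 2.017 → 2:1 (2.000)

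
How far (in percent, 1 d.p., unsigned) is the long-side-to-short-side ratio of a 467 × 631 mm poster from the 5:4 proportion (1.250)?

Ratio = 631 / 467 ≈ 1.3512.
Ideal 5:4 = 1.2500. |1.3512 − 1.2500| / 1.2500 ≈ 8.10% → 8.1%.

8.1%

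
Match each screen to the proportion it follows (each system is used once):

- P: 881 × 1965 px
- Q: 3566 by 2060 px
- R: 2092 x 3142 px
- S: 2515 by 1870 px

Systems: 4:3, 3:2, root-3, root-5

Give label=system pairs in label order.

P=root-5, Q=root-3, R=3:2, S=4:3

Ratios: P ≈ 2.230; Q ≈ 1.731; R ≈ 1.502; S ≈ 1.345.
Targets: 4:3 ≈ 1.333; 3:2 ≈ 1.500; root-3 ≈ 1.732; root-5 ≈ 2.236.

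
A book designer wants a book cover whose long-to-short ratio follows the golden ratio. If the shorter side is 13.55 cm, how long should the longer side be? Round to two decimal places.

21.92 cm

golden ratio ≈ 1.61803.
Longer side = 13.55 × 1.61803 ≈ 21.9243 → 21.92 cm.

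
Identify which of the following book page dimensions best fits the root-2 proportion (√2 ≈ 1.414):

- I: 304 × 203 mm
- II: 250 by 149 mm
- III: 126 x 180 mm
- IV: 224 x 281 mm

Ratios (long/short): I ≈ 1.498; II ≈ 1.678; III ≈ 1.429; IV ≈ 1.254.
root-2 ≈ 1.414; option III is nearest (Δ 0.015).

III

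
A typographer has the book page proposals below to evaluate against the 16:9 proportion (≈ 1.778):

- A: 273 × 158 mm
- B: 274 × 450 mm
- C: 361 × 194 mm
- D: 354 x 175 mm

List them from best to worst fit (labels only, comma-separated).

A: 273/158 ≈ 1.728 → |1.728 − 1.778| = 0.050
B: 450/274 ≈ 1.642 → |1.642 − 1.778| = 0.136
C: 361/194 ≈ 1.861 → |1.861 − 1.778| = 0.083
D: 354/175 ≈ 2.023 → |2.023 − 1.778| = 0.245

A, C, B, D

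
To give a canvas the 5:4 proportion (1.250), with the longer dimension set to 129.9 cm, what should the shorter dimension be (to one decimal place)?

103.9 cm

5:4 = 1.25000.
Shorter side = 129.9 ÷ 1.25000 ≈ 103.920 → 103.9 cm.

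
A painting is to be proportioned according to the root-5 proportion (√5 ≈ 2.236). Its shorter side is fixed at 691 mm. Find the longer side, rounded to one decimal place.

root-5 ≈ 2.23607.
Longer side = 691 × 2.23607 ≈ 1545.124 → 1545.1 mm.

1545.1 mm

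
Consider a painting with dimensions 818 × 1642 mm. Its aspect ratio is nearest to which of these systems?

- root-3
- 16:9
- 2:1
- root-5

1642/818 ≈ 2.007. Nearest candidates are 2:1 (2.000, off by 0.007) and root-5 (2.236, off by 0.229).

2:1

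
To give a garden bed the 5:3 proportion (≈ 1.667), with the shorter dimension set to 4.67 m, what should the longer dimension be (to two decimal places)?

7.78 m

5:3 ≈ 1.66667.
Longer side = 4.67 × 1.66667 ≈ 7.7833 → 7.78 m.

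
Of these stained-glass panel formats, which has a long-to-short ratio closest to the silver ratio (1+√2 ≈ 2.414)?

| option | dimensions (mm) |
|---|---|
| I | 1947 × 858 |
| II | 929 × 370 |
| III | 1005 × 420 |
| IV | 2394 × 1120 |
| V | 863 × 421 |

Target silver ratio ≈ 2.414.
I: 2.269 (Δ0.145)  II: 2.511 (Δ0.097)  III: 2.393 (Δ0.021)  IV: 2.138 (Δ0.276)  V: 2.050 (Δ0.364)

III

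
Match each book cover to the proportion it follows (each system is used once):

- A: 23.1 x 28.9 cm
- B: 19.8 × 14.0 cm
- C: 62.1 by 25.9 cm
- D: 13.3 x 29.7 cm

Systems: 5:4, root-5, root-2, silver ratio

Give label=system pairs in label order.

A = 28.9/23.1 ≈ 1.251 → 5:4 (1.250)
B = 19.8/14.0 ≈ 1.414 → root-2 (1.414)
C = 62.1/25.9 ≈ 2.398 → silver ratio (2.414)
D = 29.7/13.3 ≈ 2.233 → root-5 (2.236)

A=5:4, B=root-2, C=silver ratio, D=root-5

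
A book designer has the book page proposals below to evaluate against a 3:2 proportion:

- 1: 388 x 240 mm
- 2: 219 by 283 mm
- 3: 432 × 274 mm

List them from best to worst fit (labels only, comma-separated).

Ratios: 1 = 388 / 240 ≈ 1.617; 2 = 283 / 219 ≈ 1.292; 3 = 432 / 274 ≈ 1.577.
|Δ from 1.500|: 1 0.117; 2 0.208; 3 0.077.

3, 1, 2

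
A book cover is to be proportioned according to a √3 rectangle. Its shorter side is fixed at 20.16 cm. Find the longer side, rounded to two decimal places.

34.92 cm

root-3 ≈ 1.73205.
Longer side = 20.16 × 1.73205 ≈ 34.9181 → 34.92 cm.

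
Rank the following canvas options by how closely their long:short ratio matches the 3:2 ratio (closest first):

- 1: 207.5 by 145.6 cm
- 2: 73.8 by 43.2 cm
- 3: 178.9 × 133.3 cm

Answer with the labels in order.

Ratios: 1 = 207.5 / 145.6 ≈ 1.425; 2 = 73.8 / 43.2 ≈ 1.708; 3 = 178.9 / 133.3 ≈ 1.342.
|Δ from 1.500|: 1 0.075; 2 0.208; 3 0.158.

1, 3, 2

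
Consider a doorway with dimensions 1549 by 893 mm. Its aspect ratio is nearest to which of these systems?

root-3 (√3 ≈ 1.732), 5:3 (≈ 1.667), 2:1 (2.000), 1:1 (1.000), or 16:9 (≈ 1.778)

root-3

1549/893 ≈ 1.735. Nearest candidates are root-3 (1.732, off by 0.003) and 16:9 (1.778, off by 0.043).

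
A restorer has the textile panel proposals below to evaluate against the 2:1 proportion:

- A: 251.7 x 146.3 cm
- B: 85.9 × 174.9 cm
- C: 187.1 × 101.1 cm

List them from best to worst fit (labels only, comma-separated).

Ratios: A = 251.7 / 146.3 ≈ 1.720; B = 174.9 / 85.9 ≈ 2.036; C = 187.1 / 101.1 ≈ 1.851.
|Δ from 2.000|: A 0.280; B 0.036; C 0.149.

B, C, A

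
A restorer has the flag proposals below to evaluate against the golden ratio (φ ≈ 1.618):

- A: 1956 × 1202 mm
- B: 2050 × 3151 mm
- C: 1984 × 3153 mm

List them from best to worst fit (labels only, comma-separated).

A: 1956/1202 ≈ 1.627 → |1.627 − 1.618| = 0.009
B: 3151/2050 ≈ 1.537 → |1.537 − 1.618| = 0.081
C: 3153/1984 ≈ 1.589 → |1.589 − 1.618| = 0.029

A, C, B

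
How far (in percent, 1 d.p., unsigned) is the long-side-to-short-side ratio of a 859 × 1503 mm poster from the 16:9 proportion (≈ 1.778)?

1.6%

Ratio = 1503 / 859 ≈ 1.7497.
Ideal 16:9 ≈ 1.7778. |1.7497 − 1.7778| / 1.7778 ≈ 1.58% → 1.6%.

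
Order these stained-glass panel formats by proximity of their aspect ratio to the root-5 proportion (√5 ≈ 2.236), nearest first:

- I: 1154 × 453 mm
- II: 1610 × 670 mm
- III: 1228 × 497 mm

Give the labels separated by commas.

Ratios: I = 1154 / 453 ≈ 2.547; II = 1610 / 670 ≈ 2.403; III = 1228 / 497 ≈ 2.471.
|Δ from 2.236|: I 0.311; II 0.167; III 0.235.

II, III, I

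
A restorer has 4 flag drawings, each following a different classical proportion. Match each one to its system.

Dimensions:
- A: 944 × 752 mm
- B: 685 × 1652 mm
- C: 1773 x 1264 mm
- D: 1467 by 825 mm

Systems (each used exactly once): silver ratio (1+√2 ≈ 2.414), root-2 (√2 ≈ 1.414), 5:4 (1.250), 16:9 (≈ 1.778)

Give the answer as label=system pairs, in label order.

Ratios: A ≈ 1.255; B ≈ 2.412; C ≈ 1.403; D ≈ 1.778.
Targets: silver ratio ≈ 2.414; root-2 ≈ 1.414; 5:4 ≈ 1.250; 16:9 ≈ 1.778.

A=5:4, B=silver ratio, C=root-2, D=16:9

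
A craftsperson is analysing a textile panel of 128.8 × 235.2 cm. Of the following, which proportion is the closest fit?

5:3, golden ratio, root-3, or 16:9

16:9

235.2/128.8 ≈ 1.826. Nearest candidates are 16:9 (1.778, off by 0.048) and root-3 (1.732, off by 0.094).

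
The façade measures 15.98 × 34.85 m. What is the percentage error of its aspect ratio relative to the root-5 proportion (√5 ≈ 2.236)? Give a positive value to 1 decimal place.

Ratio = 34.85 / 15.98 ≈ 2.1809.
Ideal root-5 ≈ 2.2361. |2.1809 − 2.2361| / 2.2361 ≈ 2.47% → 2.5%.

2.5%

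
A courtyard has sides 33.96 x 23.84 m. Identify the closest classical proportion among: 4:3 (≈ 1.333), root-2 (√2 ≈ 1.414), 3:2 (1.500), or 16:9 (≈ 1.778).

33.96/23.84 ≈ 1.424. Nearest candidates are root-2 (1.414, off by 0.010) and 3:2 (1.500, off by 0.076).

root-2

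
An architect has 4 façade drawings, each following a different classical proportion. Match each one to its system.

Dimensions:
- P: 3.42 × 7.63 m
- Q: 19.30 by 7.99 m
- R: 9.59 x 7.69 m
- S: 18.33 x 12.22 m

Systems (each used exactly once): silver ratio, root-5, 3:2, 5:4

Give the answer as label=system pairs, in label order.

Ratios: P ≈ 2.231; Q ≈ 2.416; R ≈ 1.247; S ≈ 1.500.
Targets: silver ratio ≈ 2.414; root-5 ≈ 2.236; 3:2 ≈ 1.500; 5:4 ≈ 1.250.

P=root-5, Q=silver ratio, R=5:4, S=3:2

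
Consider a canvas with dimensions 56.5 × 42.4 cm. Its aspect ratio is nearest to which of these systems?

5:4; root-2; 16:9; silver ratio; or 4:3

4:3

56.5/42.4 ≈ 1.333. Nearest candidates are 4:3 (1.333, off by 0.000) and root-2 (1.414, off by 0.081).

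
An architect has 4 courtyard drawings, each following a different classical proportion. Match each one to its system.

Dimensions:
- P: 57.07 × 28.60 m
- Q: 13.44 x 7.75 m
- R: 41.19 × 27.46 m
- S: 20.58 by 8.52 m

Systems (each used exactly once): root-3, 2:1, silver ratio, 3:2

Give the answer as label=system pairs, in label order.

P=2:1, Q=root-3, R=3:2, S=silver ratio

P = 57.07/28.60 ≈ 1.995 → 2:1 (2.000)
Q = 13.44/7.75 ≈ 1.734 → root-3 (1.732)
R = 41.19/27.46 ≈ 1.500 → 3:2 (1.500)
S = 20.58/8.52 ≈ 2.415 → silver ratio (2.414)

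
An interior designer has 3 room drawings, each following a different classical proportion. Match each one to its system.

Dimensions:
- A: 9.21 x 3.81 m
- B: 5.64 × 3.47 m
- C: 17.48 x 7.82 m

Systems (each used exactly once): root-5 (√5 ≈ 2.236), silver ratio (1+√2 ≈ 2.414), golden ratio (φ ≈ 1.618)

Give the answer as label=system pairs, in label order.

Ratios: A ≈ 2.417; B ≈ 1.625; C ≈ 2.235.
Targets: root-5 ≈ 2.236; silver ratio ≈ 2.414; golden ratio ≈ 1.618.

A=silver ratio, B=golden ratio, C=root-5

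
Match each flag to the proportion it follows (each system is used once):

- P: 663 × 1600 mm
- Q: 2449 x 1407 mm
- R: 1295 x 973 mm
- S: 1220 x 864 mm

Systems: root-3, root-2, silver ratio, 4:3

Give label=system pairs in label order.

P = 1600/663 ≈ 2.413 → silver ratio (2.414)
Q = 2449/1407 ≈ 1.741 → root-3 (1.732)
R = 1295/973 ≈ 1.331 → 4:3 (1.333)
S = 1220/864 ≈ 1.412 → root-2 (1.414)

P=silver ratio, Q=root-3, R=4:3, S=root-2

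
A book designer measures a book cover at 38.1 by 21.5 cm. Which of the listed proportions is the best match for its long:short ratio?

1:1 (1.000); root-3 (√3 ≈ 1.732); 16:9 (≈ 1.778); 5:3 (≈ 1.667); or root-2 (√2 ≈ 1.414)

Ratio = 38.1 / 21.5 ≈ 1.772.
Distances: 1:1 1.000 (Δ 0.772); root-3 1.732 (Δ 0.040); 16:9 1.778 (Δ 0.006); 5:3 1.667 (Δ 0.105); root-2 1.414 (Δ 0.358).

16:9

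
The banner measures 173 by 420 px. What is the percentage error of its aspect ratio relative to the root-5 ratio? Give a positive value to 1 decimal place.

Ratio = 420 / 173 ≈ 2.4277.
Ideal root-5 ≈ 2.2361. |2.4277 − 2.2361| / 2.2361 ≈ 8.57% → 8.6%.

8.6%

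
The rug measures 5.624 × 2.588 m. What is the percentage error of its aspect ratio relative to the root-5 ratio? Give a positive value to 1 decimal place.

2.8%

Ratio = 5.624 / 2.588 ≈ 2.1731.
Ideal root-5 ≈ 2.2361. |2.1731 − 2.2361| / 2.2361 ≈ 2.82% → 2.8%.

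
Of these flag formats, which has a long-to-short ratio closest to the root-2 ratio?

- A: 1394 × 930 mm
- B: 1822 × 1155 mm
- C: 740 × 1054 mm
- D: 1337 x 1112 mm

Ratios (long/short): A ≈ 1.499; B ≈ 1.577; C ≈ 1.424; D ≈ 1.202.
root-2 ≈ 1.414; option C is nearest (Δ 0.010).

C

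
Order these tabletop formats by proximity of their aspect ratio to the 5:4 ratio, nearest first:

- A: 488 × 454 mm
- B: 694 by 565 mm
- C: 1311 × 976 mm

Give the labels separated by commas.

B, C, A

Ratios: A = 488 / 454 ≈ 1.075; B = 694 / 565 ≈ 1.228; C = 1311 / 976 ≈ 1.343.
|Δ from 1.250|: A 0.175; B 0.022; C 0.093.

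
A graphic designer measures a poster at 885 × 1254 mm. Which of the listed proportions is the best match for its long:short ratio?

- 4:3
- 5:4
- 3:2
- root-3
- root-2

1254/885 ≈ 1.417. Nearest candidates are root-2 (1.414, off by 0.003) and 3:2 (1.500, off by 0.083).

root-2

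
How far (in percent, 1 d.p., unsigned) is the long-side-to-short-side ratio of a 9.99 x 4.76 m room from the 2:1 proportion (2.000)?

4.9%

Ratio = 9.99 / 4.76 ≈ 2.0987.
Ideal 2:1 = 2.0000. |2.0987 − 2.0000| / 2.0000 ≈ 4.94% → 4.9%.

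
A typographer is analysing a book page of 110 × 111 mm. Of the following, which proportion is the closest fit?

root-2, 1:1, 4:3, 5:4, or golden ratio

1:1

Ratio = 111 / 110 ≈ 1.009.
Distances: root-2 1.414 (Δ 0.405); 1:1 1.000 (Δ 0.009); 4:3 1.333 (Δ 0.324); 5:4 1.250 (Δ 0.241); golden ratio 1.618 (Δ 0.609).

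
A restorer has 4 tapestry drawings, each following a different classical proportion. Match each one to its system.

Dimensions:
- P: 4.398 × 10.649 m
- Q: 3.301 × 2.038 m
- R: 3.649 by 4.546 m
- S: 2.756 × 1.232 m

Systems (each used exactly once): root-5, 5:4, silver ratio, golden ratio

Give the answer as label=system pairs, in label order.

P=silver ratio, Q=golden ratio, R=5:4, S=root-5

Ratios: P ≈ 2.421; Q ≈ 1.620; R ≈ 1.246; S ≈ 2.237.
Targets: root-5 ≈ 2.236; 5:4 ≈ 1.250; silver ratio ≈ 2.414; golden ratio ≈ 1.618.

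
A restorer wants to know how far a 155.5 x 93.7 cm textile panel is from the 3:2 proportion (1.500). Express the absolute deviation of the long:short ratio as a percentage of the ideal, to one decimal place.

Ratio = 155.5 / 93.7 ≈ 1.6596.
Ideal 3:2 = 1.5000. |1.6596 − 1.5000| / 1.5000 ≈ 10.64% → 10.6%.

10.6%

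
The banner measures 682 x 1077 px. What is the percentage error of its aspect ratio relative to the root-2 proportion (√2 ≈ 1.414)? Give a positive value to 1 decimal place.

11.7%

Ratio = 1077 / 682 ≈ 1.5792.
Ideal root-2 ≈ 1.4142. |1.5792 − 1.4142| / 1.4142 ≈ 11.67% → 11.7%.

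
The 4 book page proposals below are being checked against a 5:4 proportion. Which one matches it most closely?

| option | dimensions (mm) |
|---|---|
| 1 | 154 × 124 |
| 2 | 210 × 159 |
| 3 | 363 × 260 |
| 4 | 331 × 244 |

1

Target 5:4 ≈ 1.250.
1: 1.242 (Δ0.008)  2: 1.321 (Δ0.071)  3: 1.396 (Δ0.146)  4: 1.357 (Δ0.107)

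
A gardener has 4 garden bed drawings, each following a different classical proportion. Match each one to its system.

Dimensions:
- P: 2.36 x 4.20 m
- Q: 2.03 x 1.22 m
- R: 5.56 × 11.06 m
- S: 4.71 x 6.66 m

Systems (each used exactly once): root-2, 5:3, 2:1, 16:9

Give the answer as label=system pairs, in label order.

Ratios: P ≈ 1.780; Q ≈ 1.664; R ≈ 1.989; S ≈ 1.414.
Targets: root-2 ≈ 1.414; 5:3 ≈ 1.667; 2:1 ≈ 2.000; 16:9 ≈ 1.778.

P=16:9, Q=5:3, R=2:1, S=root-2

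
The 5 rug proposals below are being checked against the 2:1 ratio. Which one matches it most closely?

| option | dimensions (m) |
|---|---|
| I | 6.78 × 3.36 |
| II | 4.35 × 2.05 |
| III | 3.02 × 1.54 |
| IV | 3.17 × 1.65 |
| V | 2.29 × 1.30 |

Target 2:1 ≈ 2.000.
I: 2.018 (Δ0.018)  II: 2.122 (Δ0.122)  III: 1.961 (Δ0.039)  IV: 1.921 (Δ0.079)  V: 1.762 (Δ0.238)

I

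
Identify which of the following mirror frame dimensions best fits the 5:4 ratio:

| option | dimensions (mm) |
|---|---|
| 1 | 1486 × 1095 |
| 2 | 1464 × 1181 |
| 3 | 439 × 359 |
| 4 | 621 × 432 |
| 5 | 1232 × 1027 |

Ratios (long/short): 1 ≈ 1.357; 2 ≈ 1.240; 3 ≈ 1.223; 4 ≈ 1.438; 5 ≈ 1.200.
5:4 ≈ 1.250; option 2 is nearest (Δ 0.010).

2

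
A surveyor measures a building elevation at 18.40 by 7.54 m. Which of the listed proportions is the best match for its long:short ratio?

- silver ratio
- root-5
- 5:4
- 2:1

18.40/7.54 ≈ 2.440. Nearest candidates are silver ratio (2.414, off by 0.026) and root-5 (2.236, off by 0.204).

silver ratio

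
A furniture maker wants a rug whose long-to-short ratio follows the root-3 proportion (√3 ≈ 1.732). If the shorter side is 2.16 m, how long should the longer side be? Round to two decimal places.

3.74 m

root-3 ≈ 1.73205.
Longer side = 2.16 × 1.73205 ≈ 3.7412 → 3.74 m.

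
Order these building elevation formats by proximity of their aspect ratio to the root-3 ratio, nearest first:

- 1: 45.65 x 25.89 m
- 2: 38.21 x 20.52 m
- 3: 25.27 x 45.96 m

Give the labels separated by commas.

1, 3, 2

1: 45.65/25.89 ≈ 1.763 → |1.763 − 1.732| = 0.031
2: 38.21/20.52 ≈ 1.862 → |1.862 − 1.732| = 0.130
3: 45.96/25.27 ≈ 1.819 → |1.819 − 1.732| = 0.087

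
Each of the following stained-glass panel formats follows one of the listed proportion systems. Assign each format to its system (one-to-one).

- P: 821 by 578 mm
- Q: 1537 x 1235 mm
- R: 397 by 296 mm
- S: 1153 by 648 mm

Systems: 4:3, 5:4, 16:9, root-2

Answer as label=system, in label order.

P=root-2, Q=5:4, R=4:3, S=16:9

Ratios: P ≈ 1.420; Q ≈ 1.245; R ≈ 1.341; S ≈ 1.779.
Targets: 4:3 ≈ 1.333; 5:4 ≈ 1.250; 16:9 ≈ 1.778; root-2 ≈ 1.414.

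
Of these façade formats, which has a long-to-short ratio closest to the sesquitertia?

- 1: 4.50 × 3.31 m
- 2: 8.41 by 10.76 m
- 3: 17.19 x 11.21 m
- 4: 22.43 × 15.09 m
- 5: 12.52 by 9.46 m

5

Target 4:3 ≈ 1.333.
1: 1.360 (Δ0.027)  2: 1.279 (Δ0.054)  3: 1.533 (Δ0.200)  4: 1.486 (Δ0.153)  5: 1.323 (Δ0.010)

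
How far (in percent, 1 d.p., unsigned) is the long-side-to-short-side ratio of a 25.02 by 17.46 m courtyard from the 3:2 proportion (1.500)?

4.5%

Ratio = 25.02 / 17.46 ≈ 1.4330.
Ideal 3:2 = 1.5000. |1.4330 − 1.5000| / 1.5000 ≈ 4.47% → 4.5%.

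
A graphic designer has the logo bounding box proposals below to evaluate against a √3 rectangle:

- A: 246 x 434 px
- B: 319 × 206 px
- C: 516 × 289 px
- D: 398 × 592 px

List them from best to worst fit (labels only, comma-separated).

A: 434/246 ≈ 1.764 → |1.764 − 1.732| = 0.032
B: 319/206 ≈ 1.549 → |1.549 − 1.732| = 0.183
C: 516/289 ≈ 1.785 → |1.785 − 1.732| = 0.053
D: 592/398 ≈ 1.487 → |1.487 − 1.732| = 0.245

A, C, B, D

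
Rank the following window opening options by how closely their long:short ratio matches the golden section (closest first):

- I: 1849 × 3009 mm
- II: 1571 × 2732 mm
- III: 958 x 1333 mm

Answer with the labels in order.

I, II, III

Ratios: I = 3009 / 1849 ≈ 1.627; II = 2732 / 1571 ≈ 1.739; III = 1333 / 958 ≈ 1.391.
|Δ from 1.618|: I 0.009; II 0.121; III 0.227.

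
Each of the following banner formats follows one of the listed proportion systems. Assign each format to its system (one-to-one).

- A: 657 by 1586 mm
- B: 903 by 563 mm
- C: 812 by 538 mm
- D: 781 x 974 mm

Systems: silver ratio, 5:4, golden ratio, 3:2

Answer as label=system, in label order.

A=silver ratio, B=golden ratio, C=3:2, D=5:4

A = 1586/657 ≈ 2.414 → silver ratio (2.414)
B = 903/563 ≈ 1.604 → golden ratio (1.618)
C = 812/538 ≈ 1.509 → 3:2 (1.500)
D = 974/781 ≈ 1.247 → 5:4 (1.250)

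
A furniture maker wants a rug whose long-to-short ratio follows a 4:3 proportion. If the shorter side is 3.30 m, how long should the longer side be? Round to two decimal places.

4.40 m

4:3 ≈ 1.33333.
Longer side = 3.30 × 1.33333 ≈ 4.4000 → 4.40 m.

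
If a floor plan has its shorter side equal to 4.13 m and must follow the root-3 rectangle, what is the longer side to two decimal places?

root-3 ≈ 1.73205.
Longer side = 4.13 × 1.73205 ≈ 7.1534 → 7.15 m.

7.15 m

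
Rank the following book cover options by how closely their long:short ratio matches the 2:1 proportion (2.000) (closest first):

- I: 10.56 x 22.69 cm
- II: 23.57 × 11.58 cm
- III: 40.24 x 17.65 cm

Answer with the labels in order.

II, I, III

I: 22.69/10.56 ≈ 2.149 → |2.149 − 2.000| = 0.149
II: 23.57/11.58 ≈ 2.035 → |2.035 − 2.000| = 0.035
III: 40.24/17.65 ≈ 2.280 → |2.280 − 2.000| = 0.280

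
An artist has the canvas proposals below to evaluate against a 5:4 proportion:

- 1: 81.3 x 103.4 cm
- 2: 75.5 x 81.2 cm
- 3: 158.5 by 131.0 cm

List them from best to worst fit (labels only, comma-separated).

1, 3, 2

Ratios: 1 = 103.4 / 81.3 ≈ 1.272; 2 = 81.2 / 75.5 ≈ 1.075; 3 = 158.5 / 131.0 ≈ 1.210.
|Δ from 1.250|: 1 0.022; 2 0.175; 3 0.040.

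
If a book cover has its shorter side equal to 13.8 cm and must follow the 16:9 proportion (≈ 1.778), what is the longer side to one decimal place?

24.5 cm

16:9 ≈ 1.77778.
Longer side = 13.8 × 1.77778 ≈ 24.533 → 24.5 cm.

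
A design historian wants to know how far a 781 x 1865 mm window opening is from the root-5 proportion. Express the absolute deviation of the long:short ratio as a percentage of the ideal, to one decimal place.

Ratio = 1865 / 781 ≈ 2.3880.
Ideal root-5 ≈ 2.2361. |2.3880 − 2.2361| / 2.2361 ≈ 6.79% → 6.8%.

6.8%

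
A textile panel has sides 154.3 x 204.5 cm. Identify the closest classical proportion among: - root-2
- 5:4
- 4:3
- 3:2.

4:3

Ratio = 204.5 / 154.3 ≈ 1.325.
Distances: root-2 1.414 (Δ 0.089); 5:4 1.250 (Δ 0.075); 4:3 1.333 (Δ 0.008); 3:2 1.500 (Δ 0.175).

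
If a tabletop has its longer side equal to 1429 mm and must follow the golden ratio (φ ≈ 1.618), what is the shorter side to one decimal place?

883.2 mm

golden ratio ≈ 1.61803.
Shorter side = 1429 ÷ 1.61803 ≈ 883.173 → 883.2 mm.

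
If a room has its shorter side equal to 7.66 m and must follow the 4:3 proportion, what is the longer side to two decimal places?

10.21 m

4:3 ≈ 1.33333.
Longer side = 7.66 × 1.33333 ≈ 10.2133 → 10.21 m.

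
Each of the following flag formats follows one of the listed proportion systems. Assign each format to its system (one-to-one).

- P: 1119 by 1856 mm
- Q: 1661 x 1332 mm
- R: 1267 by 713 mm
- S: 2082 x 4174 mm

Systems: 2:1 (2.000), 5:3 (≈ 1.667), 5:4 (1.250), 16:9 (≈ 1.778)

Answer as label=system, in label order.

P = 1856/1119 ≈ 1.659 → 5:3 (1.667)
Q = 1661/1332 ≈ 1.247 → 5:4 (1.250)
R = 1267/713 ≈ 1.777 → 16:9 (1.778)
S = 4174/2082 ≈ 2.005 → 2:1 (2.000)

P=5:3, Q=5:4, R=16:9, S=2:1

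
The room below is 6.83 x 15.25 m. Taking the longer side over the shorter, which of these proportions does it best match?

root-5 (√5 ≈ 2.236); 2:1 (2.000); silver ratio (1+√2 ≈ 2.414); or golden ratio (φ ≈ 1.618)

Ratio = 15.25 / 6.83 ≈ 2.233.
Distances: root-5 2.236 (Δ 0.003); 2:1 2.000 (Δ 0.233); silver ratio 2.414 (Δ 0.181); golden ratio 1.618 (Δ 0.615).

root-5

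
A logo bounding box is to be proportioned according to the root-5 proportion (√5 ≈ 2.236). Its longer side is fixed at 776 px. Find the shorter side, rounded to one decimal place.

347.0 px

root-5 ≈ 2.23607.
Shorter side = 776 ÷ 2.23607 ≈ 347.037 → 347.0 px.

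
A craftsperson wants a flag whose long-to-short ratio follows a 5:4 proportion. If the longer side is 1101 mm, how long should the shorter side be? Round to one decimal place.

880.8 mm

5:4 = 1.25000.
Shorter side = 1101 ÷ 1.25000 ≈ 880.800 → 880.8 mm.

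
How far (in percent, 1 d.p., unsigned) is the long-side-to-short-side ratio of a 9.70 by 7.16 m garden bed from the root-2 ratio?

Ratio = 9.70 / 7.16 ≈ 1.3547.
Ideal root-2 ≈ 1.4142. |1.3547 − 1.4142| / 1.4142 ≈ 4.21% → 4.2%.

4.2%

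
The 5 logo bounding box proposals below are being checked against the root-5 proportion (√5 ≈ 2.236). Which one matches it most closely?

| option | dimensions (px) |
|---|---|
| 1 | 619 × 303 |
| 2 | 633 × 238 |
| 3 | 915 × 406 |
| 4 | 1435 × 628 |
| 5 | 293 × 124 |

Target root-5 ≈ 2.236.
1: 2.043 (Δ0.193)  2: 2.660 (Δ0.424)  3: 2.254 (Δ0.018)  4: 2.285 (Δ0.049)  5: 2.363 (Δ0.127)

3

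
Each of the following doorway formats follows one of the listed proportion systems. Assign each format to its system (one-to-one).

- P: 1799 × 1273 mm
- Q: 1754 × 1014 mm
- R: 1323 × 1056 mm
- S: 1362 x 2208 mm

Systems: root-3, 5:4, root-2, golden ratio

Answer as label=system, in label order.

P=root-2, Q=root-3, R=5:4, S=golden ratio

Ratios: P ≈ 1.413; Q ≈ 1.730; R ≈ 1.253; S ≈ 1.621.
Targets: root-3 ≈ 1.732; 5:4 ≈ 1.250; root-2 ≈ 1.414; golden ratio ≈ 1.618.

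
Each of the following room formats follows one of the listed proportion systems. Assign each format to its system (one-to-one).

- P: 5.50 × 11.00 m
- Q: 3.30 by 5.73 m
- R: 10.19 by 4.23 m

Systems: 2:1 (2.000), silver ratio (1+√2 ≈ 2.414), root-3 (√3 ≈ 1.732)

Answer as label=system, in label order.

P=2:1, Q=root-3, R=silver ratio

Ratios: P ≈ 2.000; Q ≈ 1.736; R ≈ 2.409.
Targets: 2:1 ≈ 2.000; silver ratio ≈ 2.414; root-3 ≈ 1.732.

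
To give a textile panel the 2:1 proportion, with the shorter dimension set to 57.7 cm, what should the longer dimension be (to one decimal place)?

115.4 cm

2:1 = 2.00000.
Longer side = 57.7 × 2.00000 ≈ 115.400 → 115.4 cm.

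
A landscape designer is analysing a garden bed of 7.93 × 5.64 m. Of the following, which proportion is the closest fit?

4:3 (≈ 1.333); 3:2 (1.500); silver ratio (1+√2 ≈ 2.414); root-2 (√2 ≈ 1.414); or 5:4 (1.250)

root-2

Ratio = 7.93 / 5.64 ≈ 1.406.
Distances: 4:3 1.333 (Δ 0.073); 3:2 1.500 (Δ 0.094); silver ratio 2.414 (Δ 1.008); root-2 1.414 (Δ 0.008); 5:4 1.250 (Δ 0.156).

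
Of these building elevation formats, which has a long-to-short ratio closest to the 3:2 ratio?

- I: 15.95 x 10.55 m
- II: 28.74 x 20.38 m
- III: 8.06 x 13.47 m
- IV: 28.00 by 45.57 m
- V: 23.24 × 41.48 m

Ratios (long/short): I ≈ 1.512; II ≈ 1.410; III ≈ 1.671; IV ≈ 1.627; V ≈ 1.785.
3:2 ≈ 1.500; option I is nearest (Δ 0.012).

I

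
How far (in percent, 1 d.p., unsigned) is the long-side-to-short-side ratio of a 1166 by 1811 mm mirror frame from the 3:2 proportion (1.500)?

3.5%

Ratio = 1811 / 1166 ≈ 1.5532.
Ideal 3:2 = 1.5000. |1.5532 − 1.5000| / 1.5000 ≈ 3.55% → 3.5%.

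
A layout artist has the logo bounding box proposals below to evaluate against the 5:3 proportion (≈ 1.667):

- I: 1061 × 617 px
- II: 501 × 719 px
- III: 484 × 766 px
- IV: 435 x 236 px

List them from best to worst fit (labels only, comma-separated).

I, III, IV, II

Ratios: I = 1061 / 617 ≈ 1.720; II = 719 / 501 ≈ 1.435; III = 766 / 484 ≈ 1.583; IV = 435 / 236 ≈ 1.843.
|Δ from 1.667|: I 0.053; II 0.232; III 0.084; IV 0.176.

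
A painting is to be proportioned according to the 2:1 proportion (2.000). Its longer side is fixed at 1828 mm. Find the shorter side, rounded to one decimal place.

914.0 mm

2:1 = 2.00000.
Shorter side = 1828 ÷ 2.00000 ≈ 914.000 → 914.0 mm.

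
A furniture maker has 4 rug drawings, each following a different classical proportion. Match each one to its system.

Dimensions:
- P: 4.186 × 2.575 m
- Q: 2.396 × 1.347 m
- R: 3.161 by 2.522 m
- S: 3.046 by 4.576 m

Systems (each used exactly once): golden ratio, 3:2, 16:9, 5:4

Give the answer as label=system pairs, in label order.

P=golden ratio, Q=16:9, R=5:4, S=3:2

Ratios: P ≈ 1.626; Q ≈ 1.779; R ≈ 1.253; S ≈ 1.502.
Targets: golden ratio ≈ 1.618; 3:2 ≈ 1.500; 16:9 ≈ 1.778; 5:4 ≈ 1.250.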